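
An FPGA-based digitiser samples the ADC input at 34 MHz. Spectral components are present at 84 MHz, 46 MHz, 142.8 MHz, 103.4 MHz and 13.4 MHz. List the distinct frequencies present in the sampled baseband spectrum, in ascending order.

fs/2 = 17 MHz.
84 MHz mod fs = 16 MHz.
16 MHz ≤ fs/2 = 17 MHz, appears at 16 MHz.
46 MHz mod fs = 12 MHz.
12 MHz ≤ fs/2 = 17 MHz, appears at 12 MHz.
142.8 MHz mod fs = 6.8 MHz.
6.8 MHz ≤ fs/2 = 17 MHz, appears at 6.8 MHz.
103.4 MHz mod fs = 1.4 MHz.
1.4 MHz ≤ fs/2 = 17 MHz, appears at 1.4 MHz.
13.4 MHz ≤ fs/2 = 17 MHz, passes unchanged.
Distinct values: {1.4 MHz, 6.8 MHz, 12 MHz, 13.4 MHz, 16 MHz}.

1.4 MHz, 6.8 MHz, 12 MHz, 13.4 MHz, 16 MHz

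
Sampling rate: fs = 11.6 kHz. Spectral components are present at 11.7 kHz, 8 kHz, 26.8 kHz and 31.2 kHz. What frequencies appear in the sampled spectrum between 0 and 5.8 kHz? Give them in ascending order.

fs/2 = 5.8 kHz.
11.7 kHz mod fs = 0.1 kHz.
0.1 kHz ≤ fs/2 = 5.8 kHz, appears at 0.1 kHz.
8 kHz > fs/2 = 5.8 kHz, folds to fs − 8 kHz = 3.6 kHz.
26.8 kHz mod fs = 3.6 kHz.
3.6 kHz ≤ fs/2 = 5.8 kHz, appears at 3.6 kHz.
31.2 kHz mod fs = 8 kHz.
8 kHz > fs/2 = 5.8 kHz, folds to fs − 8 kHz = 3.6 kHz.
Distinct values: {0.1 kHz, 3.6 kHz}.

0.1 kHz, 3.6 kHz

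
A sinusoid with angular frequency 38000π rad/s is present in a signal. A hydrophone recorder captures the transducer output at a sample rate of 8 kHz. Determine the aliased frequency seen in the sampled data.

ω = 38000π rad/s → f = ω/(2π) = 19000 Hz = 19 kHz.
19 kHz mod fs = 3 kHz.
3 kHz ≤ fs/2 = 4 kHz, appears at 3 kHz.

3 kHz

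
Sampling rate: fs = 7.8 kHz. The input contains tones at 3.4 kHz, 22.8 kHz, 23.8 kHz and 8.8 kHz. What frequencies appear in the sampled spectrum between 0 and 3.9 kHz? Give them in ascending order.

0.4 kHz, 0.6 kHz, 1 kHz, 3.4 kHz

fs/2 = 3.9 kHz.
3.4 kHz ≤ fs/2 = 3.9 kHz, passes unchanged.
22.8 kHz mod fs = 7.2 kHz.
7.2 kHz > fs/2 = 3.9 kHz, folds to fs − 7.2 kHz = 0.6 kHz.
23.8 kHz mod fs = 0.4 kHz.
0.4 kHz ≤ fs/2 = 3.9 kHz, appears at 0.4 kHz.
8.8 kHz mod fs = 1 kHz.
1 kHz ≤ fs/2 = 3.9 kHz, appears at 1 kHz.
Distinct values: {0.4 kHz, 0.6 kHz, 1 kHz, 3.4 kHz}.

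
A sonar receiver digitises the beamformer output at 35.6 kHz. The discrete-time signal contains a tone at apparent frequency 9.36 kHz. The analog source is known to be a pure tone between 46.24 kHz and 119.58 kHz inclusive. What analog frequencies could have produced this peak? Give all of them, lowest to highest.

61.84 kHz, 80.56 kHz, 97.44 kHz, 116.16 kHz

Frequencies that alias to 9.36 kHz are k·fs ± 9.36 kHz for integer k ≥ 0.
k=0: 9.36 kHz.
k=1: 26.24 kHz, 44.96 kHz.
k=2: 61.84 kHz, 80.56 kHz.
k=3: 97.44 kHz, 116.16 kHz.
k=4: 133.04 kHz, 151.76 kHz.
Within [46.24 kHz, 119.58 kHz]: 61.84 kHz, 80.56 kHz, 97.44 kHz, 116.16 kHz.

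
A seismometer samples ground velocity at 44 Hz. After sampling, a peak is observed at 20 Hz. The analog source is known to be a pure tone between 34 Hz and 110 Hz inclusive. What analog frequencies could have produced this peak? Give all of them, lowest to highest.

Frequencies that alias to 20 Hz are k·fs ± 20 Hz for integer k ≥ 0.
k=0: 20 Hz.
k=1: 24 Hz, 64 Hz.
k=2: 68 Hz, 108 Hz.
k=3: 112 Hz, 152 Hz.
Within [34 Hz, 110 Hz]: 64 Hz, 68 Hz, 108 Hz.

64 Hz, 68 Hz, 108 Hz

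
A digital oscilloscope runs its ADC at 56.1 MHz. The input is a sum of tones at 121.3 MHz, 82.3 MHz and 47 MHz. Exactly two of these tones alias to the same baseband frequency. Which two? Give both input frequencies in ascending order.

47 MHz, 121.3 MHz

fs/2 = 28.05 MHz.
121.3 MHz mod fs = 9.1 MHz.
9.1 MHz ≤ fs/2 = 28.05 MHz, appears at 9.1 MHz.
82.3 MHz mod fs = 26.2 MHz.
26.2 MHz ≤ fs/2 = 28.05 MHz, appears at 26.2 MHz.
47 MHz > fs/2 = 28.05 MHz, folds to fs − 47 MHz = 9.1 MHz.
47 MHz and 121.3 MHz both map to 9.1 MHz.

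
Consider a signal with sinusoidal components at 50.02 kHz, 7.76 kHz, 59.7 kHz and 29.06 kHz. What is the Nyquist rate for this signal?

119.4 kHz

Highest-frequency component: 59.7 kHz.
Nyquist rate = 2 × 59.7 kHz = 119.4 kHz.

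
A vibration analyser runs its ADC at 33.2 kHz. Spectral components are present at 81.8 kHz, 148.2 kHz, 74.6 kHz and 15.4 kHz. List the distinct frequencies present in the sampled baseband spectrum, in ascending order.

8.2 kHz, 15.4 kHz

fs/2 = 16.6 kHz.
81.8 kHz mod fs = 15.4 kHz.
15.4 kHz ≤ fs/2 = 16.6 kHz, appears at 15.4 kHz.
148.2 kHz mod fs = 15.4 kHz.
15.4 kHz ≤ fs/2 = 16.6 kHz, appears at 15.4 kHz.
74.6 kHz mod fs = 8.2 kHz.
8.2 kHz ≤ fs/2 = 16.6 kHz, appears at 8.2 kHz.
15.4 kHz ≤ fs/2 = 16.6 kHz, passes unchanged.
Distinct values: {8.2 kHz, 15.4 kHz}.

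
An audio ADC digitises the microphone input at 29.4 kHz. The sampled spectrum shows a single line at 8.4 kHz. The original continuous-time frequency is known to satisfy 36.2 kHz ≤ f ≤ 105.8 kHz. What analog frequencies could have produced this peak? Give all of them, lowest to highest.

37.8 kHz, 50.4 kHz, 67.2 kHz, 79.8 kHz, 96.6 kHz

Frequencies that alias to 8.4 kHz are k·fs ± 8.4 kHz for integer k ≥ 0.
k=0: 8.4 kHz.
k=1: 21 kHz, 37.8 kHz.
k=2: 50.4 kHz, 67.2 kHz.
k=3: 79.8 kHz, 96.6 kHz.
k=4: 109.2 kHz, 126 kHz.
Within [36.2 kHz, 105.8 kHz]: 37.8 kHz, 50.4 kHz, 67.2 kHz, 79.8 kHz, 96.6 kHz.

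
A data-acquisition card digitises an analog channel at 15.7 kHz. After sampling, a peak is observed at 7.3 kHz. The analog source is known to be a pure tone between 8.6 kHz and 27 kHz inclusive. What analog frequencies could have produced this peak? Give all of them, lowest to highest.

23 kHz, 24.1 kHz

Frequencies that alias to 7.3 kHz are k·fs ± 7.3 kHz for integer k ≥ 0.
k=0: 7.3 kHz.
k=1: 8.4 kHz, 23 kHz.
k=2: 24.1 kHz, 38.7 kHz.
k=3: 39.8 kHz, 54.4 kHz.
Within [8.6 kHz, 27 kHz]: 23 kHz, 24.1 kHz.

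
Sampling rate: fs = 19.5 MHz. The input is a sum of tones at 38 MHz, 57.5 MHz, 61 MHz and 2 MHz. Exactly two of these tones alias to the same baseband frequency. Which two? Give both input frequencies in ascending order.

fs/2 = 9.75 MHz.
38 MHz mod fs = 18.5 MHz.
18.5 MHz > fs/2 = 9.75 MHz, folds to fs − 18.5 MHz = 1 MHz.
57.5 MHz mod fs = 18.5 MHz.
18.5 MHz > fs/2 = 9.75 MHz, folds to fs − 18.5 MHz = 1 MHz.
61 MHz mod fs = 2.5 MHz.
2.5 MHz ≤ fs/2 = 9.75 MHz, appears at 2.5 MHz.
2 MHz ≤ fs/2 = 9.75 MHz, passes unchanged.
38 MHz and 57.5 MHz both map to 1 MHz.

38 MHz, 57.5 MHz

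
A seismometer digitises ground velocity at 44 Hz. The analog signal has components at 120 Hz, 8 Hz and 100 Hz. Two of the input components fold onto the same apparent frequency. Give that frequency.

fs/2 = 22 Hz.
120 Hz mod fs = 32 Hz.
32 Hz > fs/2 = 22 Hz, folds to fs − 32 Hz = 12 Hz.
8 Hz ≤ fs/2 = 22 Hz, passes unchanged.
100 Hz mod fs = 12 Hz.
12 Hz ≤ fs/2 = 22 Hz, appears at 12 Hz.
100 Hz and 120 Hz both map to 12 Hz.

12 Hz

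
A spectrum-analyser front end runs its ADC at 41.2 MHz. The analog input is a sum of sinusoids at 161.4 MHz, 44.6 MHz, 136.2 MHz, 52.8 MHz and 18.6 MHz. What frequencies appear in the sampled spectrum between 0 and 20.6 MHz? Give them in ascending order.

fs/2 = 20.6 MHz.
161.4 MHz mod fs = 37.8 MHz.
37.8 MHz > fs/2 = 20.6 MHz, folds to fs − 37.8 MHz = 3.4 MHz.
44.6 MHz mod fs = 3.4 MHz.
3.4 MHz ≤ fs/2 = 20.6 MHz, appears at 3.4 MHz.
136.2 MHz mod fs = 12.6 MHz.
12.6 MHz ≤ fs/2 = 20.6 MHz, appears at 12.6 MHz.
52.8 MHz mod fs = 11.6 MHz.
11.6 MHz ≤ fs/2 = 20.6 MHz, appears at 11.6 MHz.
18.6 MHz ≤ fs/2 = 20.6 MHz, passes unchanged.
Distinct values: {3.4 MHz, 11.6 MHz, 12.6 MHz, 18.6 MHz}.

3.4 MHz, 11.6 MHz, 12.6 MHz, 18.6 MHz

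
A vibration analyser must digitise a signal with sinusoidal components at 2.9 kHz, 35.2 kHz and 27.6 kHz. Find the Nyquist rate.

Highest-frequency component: 35.2 kHz.
Nyquist rate = 2 × 35.2 kHz = 70.4 kHz.

70.4 kHz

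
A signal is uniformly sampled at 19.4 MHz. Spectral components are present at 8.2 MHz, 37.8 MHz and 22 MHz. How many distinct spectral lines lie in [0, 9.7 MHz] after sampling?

3

fs/2 = 9.7 MHz.
8.2 MHz ≤ fs/2 = 9.7 MHz, passes unchanged.
37.8 MHz mod fs = 18.4 MHz.
18.4 MHz > fs/2 = 9.7 MHz, folds to fs − 18.4 MHz = 1 MHz.
22 MHz mod fs = 2.6 MHz.
2.6 MHz ≤ fs/2 = 9.7 MHz, appears at 2.6 MHz.
Distinct values: {1 MHz, 2.6 MHz, 8.2 MHz} → 3.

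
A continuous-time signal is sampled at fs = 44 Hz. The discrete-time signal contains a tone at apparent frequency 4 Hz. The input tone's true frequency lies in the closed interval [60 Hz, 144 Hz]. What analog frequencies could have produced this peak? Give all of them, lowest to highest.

Frequencies that alias to 4 Hz are k·fs ± 4 Hz for integer k ≥ 0.
k=0: 4 Hz.
k=1: 40 Hz, 48 Hz.
k=2: 84 Hz, 92 Hz.
k=3: 128 Hz, 136 Hz.
k=4: 172 Hz, 180 Hz.
Within [60 Hz, 144 Hz]: 84 Hz, 92 Hz, 128 Hz, 136 Hz.

84 Hz, 92 Hz, 128 Hz, 136 Hz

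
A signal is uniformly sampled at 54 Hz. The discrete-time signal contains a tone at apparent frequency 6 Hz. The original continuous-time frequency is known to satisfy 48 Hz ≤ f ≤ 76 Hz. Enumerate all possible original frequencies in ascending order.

Frequencies that alias to 6 Hz are k·fs ± 6 Hz for integer k ≥ 0.
k=0: 6 Hz.
k=1: 48 Hz, 60 Hz.
k=2: 102 Hz, 114 Hz.
Within [48 Hz, 76 Hz]: 48 Hz, 60 Hz.

48 Hz, 60 Hz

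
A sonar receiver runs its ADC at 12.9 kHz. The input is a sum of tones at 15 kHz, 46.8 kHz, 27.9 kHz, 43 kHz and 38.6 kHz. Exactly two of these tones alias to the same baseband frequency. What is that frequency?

fs/2 = 6.45 kHz.
15 kHz mod fs = 2.1 kHz.
2.1 kHz ≤ fs/2 = 6.45 kHz, appears at 2.1 kHz.
46.8 kHz mod fs = 8.1 kHz.
8.1 kHz > fs/2 = 6.45 kHz, folds to fs − 8.1 kHz = 4.8 kHz.
27.9 kHz mod fs = 2.1 kHz.
2.1 kHz ≤ fs/2 = 6.45 kHz, appears at 2.1 kHz.
43 kHz mod fs = 4.3 kHz.
4.3 kHz ≤ fs/2 = 6.45 kHz, appears at 4.3 kHz.
38.6 kHz mod fs = 12.8 kHz.
12.8 kHz > fs/2 = 6.45 kHz, folds to fs − 12.8 kHz = 0.1 kHz.
15 kHz and 27.9 kHz both map to 2.1 kHz.

2.1 kHz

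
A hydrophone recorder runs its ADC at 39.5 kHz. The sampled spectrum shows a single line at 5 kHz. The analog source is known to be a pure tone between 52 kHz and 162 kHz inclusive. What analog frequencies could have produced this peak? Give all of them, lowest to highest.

74 kHz, 84 kHz, 113.5 kHz, 123.5 kHz, 153 kHz

Frequencies that alias to 5 kHz are k·fs ± 5 kHz for integer k ≥ 0.
k=0: 5 kHz.
k=1: 34.5 kHz, 44.5 kHz.
k=2: 74 kHz, 84 kHz.
k=3: 113.5 kHz, 123.5 kHz.
k=4: 153 kHz, 163 kHz.
k=5: 192.5 kHz, 202.5 kHz.
Within [52 kHz, 162 kHz]: 74 kHz, 84 kHz, 113.5 kHz, 123.5 kHz, 153 kHz.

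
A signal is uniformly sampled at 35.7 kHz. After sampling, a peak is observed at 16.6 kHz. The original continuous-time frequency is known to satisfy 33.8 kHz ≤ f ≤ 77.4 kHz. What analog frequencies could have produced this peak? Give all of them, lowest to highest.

Frequencies that alias to 16.6 kHz are k·fs ± 16.6 kHz for integer k ≥ 0.
k=0: 16.6 kHz.
k=1: 19.1 kHz, 52.3 kHz.
k=2: 54.8 kHz, 88 kHz.
k=3: 90.5 kHz, 123.7 kHz.
Within [33.8 kHz, 77.4 kHz]: 52.3 kHz, 54.8 kHz.

52.3 kHz, 54.8 kHz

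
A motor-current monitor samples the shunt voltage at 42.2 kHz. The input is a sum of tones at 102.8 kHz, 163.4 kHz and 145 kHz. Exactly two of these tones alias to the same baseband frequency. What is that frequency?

18.4 kHz

fs/2 = 21.1 kHz.
102.8 kHz mod fs = 18.4 kHz.
18.4 kHz ≤ fs/2 = 21.1 kHz, appears at 18.4 kHz.
163.4 kHz mod fs = 36.8 kHz.
36.8 kHz > fs/2 = 21.1 kHz, folds to fs − 36.8 kHz = 5.4 kHz.
145 kHz mod fs = 18.4 kHz.
18.4 kHz ≤ fs/2 = 21.1 kHz, appears at 18.4 kHz.
102.8 kHz and 145 kHz both map to 18.4 kHz.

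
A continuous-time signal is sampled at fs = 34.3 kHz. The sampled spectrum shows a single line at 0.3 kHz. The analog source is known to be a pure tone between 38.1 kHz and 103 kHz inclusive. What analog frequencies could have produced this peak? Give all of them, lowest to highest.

68.3 kHz, 68.9 kHz, 102.6 kHz

Frequencies that alias to 0.3 kHz are k·fs ± 0.3 kHz for integer k ≥ 0.
k=0: 0.3 kHz.
k=1: 34 kHz, 34.6 kHz.
k=2: 68.3 kHz, 68.9 kHz.
k=3: 102.6 kHz, 103.2 kHz.
k=4: 136.9 kHz, 137.5 kHz.
Within [38.1 kHz, 103 kHz]: 68.3 kHz, 68.9 kHz, 102.6 kHz.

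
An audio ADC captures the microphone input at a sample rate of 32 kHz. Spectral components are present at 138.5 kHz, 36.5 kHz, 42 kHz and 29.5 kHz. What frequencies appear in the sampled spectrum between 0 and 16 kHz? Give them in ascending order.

fs/2 = 16 kHz.
138.5 kHz mod fs = 10.5 kHz.
10.5 kHz ≤ fs/2 = 16 kHz, appears at 10.5 kHz.
36.5 kHz mod fs = 4.5 kHz.
4.5 kHz ≤ fs/2 = 16 kHz, appears at 4.5 kHz.
42 kHz mod fs = 10 kHz.
10 kHz ≤ fs/2 = 16 kHz, appears at 10 kHz.
29.5 kHz > fs/2 = 16 kHz, folds to fs − 29.5 kHz = 2.5 kHz.
Distinct values: {2.5 kHz, 4.5 kHz, 10 kHz, 10.5 kHz}.

2.5 kHz, 4.5 kHz, 10 kHz, 10.5 kHz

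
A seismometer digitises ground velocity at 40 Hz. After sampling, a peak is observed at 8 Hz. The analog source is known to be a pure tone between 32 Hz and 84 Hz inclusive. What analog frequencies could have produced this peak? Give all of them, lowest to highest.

32 Hz, 48 Hz, 72 Hz

Frequencies that alias to 8 Hz are k·fs ± 8 Hz for integer k ≥ 0.
k=0: 8 Hz.
k=1: 32 Hz, 48 Hz.
k=2: 72 Hz, 88 Hz.
k=3: 112 Hz, 128 Hz.
Within [32 Hz, 84 Hz]: 32 Hz, 48 Hz, 72 Hz.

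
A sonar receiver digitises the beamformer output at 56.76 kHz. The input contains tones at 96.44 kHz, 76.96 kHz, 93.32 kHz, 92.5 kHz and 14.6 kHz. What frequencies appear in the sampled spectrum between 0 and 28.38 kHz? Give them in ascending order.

14.6 kHz, 17.08 kHz, 20.2 kHz, 21.02 kHz

fs/2 = 28.38 kHz.
96.44 kHz mod fs = 39.68 kHz.
39.68 kHz > fs/2 = 28.38 kHz, folds to fs − 39.68 kHz = 17.08 kHz.
76.96 kHz mod fs = 20.2 kHz.
20.2 kHz ≤ fs/2 = 28.38 kHz, appears at 20.2 kHz.
93.32 kHz mod fs = 36.56 kHz.
36.56 kHz > fs/2 = 28.38 kHz, folds to fs − 36.56 kHz = 20.2 kHz.
92.5 kHz mod fs = 35.74 kHz.
35.74 kHz > fs/2 = 28.38 kHz, folds to fs − 35.74 kHz = 21.02 kHz.
14.6 kHz ≤ fs/2 = 28.38 kHz, passes unchanged.
Distinct values: {14.6 kHz, 17.08 kHz, 20.2 kHz, 21.02 kHz}.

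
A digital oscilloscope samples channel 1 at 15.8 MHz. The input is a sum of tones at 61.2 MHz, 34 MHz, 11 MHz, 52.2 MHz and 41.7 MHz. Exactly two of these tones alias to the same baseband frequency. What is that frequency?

fs/2 = 7.9 MHz.
61.2 MHz mod fs = 13.8 MHz.
13.8 MHz > fs/2 = 7.9 MHz, folds to fs − 13.8 MHz = 2 MHz.
34 MHz mod fs = 2.4 MHz.
2.4 MHz ≤ fs/2 = 7.9 MHz, appears at 2.4 MHz.
11 MHz > fs/2 = 7.9 MHz, folds to fs − 11 MHz = 4.8 MHz.
52.2 MHz mod fs = 4.8 MHz.
4.8 MHz ≤ fs/2 = 7.9 MHz, appears at 4.8 MHz.
41.7 MHz mod fs = 10.1 MHz.
10.1 MHz > fs/2 = 7.9 MHz, folds to fs − 10.1 MHz = 5.7 MHz.
11 MHz and 52.2 MHz both map to 4.8 MHz.

4.8 MHz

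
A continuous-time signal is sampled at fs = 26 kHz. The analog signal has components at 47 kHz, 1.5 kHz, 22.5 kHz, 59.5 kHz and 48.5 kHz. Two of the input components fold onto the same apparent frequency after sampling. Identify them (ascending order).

fs/2 = 13 kHz.
47 kHz mod fs = 21 kHz.
21 kHz > fs/2 = 13 kHz, folds to fs − 21 kHz = 5 kHz.
1.5 kHz ≤ fs/2 = 13 kHz, passes unchanged.
22.5 kHz > fs/2 = 13 kHz, folds to fs − 22.5 kHz = 3.5 kHz.
59.5 kHz mod fs = 7.5 kHz.
7.5 kHz ≤ fs/2 = 13 kHz, appears at 7.5 kHz.
48.5 kHz mod fs = 22.5 kHz.
22.5 kHz > fs/2 = 13 kHz, folds to fs − 22.5 kHz = 3.5 kHz.
22.5 kHz and 48.5 kHz both map to 3.5 kHz.

22.5 kHz, 48.5 kHz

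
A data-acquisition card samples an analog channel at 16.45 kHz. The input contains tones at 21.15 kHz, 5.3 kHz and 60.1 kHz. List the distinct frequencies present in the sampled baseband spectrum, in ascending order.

4.7 kHz, 5.3 kHz, 5.7 kHz

fs/2 = 8.225 kHz.
21.15 kHz mod fs = 4.7 kHz.
4.7 kHz ≤ fs/2 = 8.225 kHz, appears at 4.7 kHz.
5.3 kHz ≤ fs/2 = 8.225 kHz, passes unchanged.
60.1 kHz mod fs = 10.75 kHz.
10.75 kHz > fs/2 = 8.225 kHz, folds to fs − 10.75 kHz = 5.7 kHz.
Distinct values: {4.7 kHz, 5.3 kHz, 5.7 kHz}.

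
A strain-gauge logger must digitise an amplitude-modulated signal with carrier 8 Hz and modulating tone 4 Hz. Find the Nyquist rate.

24 Hz

AM sidebands sit at fc ± fm = 4 Hz and 12 Hz.
Highest-frequency component: 12 Hz.
Nyquist rate = 2 × 12 Hz = 24 Hz.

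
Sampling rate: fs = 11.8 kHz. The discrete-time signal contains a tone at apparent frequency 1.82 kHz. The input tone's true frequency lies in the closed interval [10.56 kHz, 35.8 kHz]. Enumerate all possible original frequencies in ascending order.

Frequencies that alias to 1.82 kHz are k·fs ± 1.82 kHz for integer k ≥ 0.
k=0: 1.82 kHz.
k=1: 9.98 kHz, 13.62 kHz.
k=2: 21.78 kHz, 25.42 kHz.
k=3: 33.58 kHz, 37.22 kHz.
k=4: 45.38 kHz, 49.02 kHz.
Within [10.56 kHz, 35.8 kHz]: 13.62 kHz, 21.78 kHz, 25.42 kHz, 33.58 kHz.

13.62 kHz, 21.78 kHz, 25.42 kHz, 33.58 kHz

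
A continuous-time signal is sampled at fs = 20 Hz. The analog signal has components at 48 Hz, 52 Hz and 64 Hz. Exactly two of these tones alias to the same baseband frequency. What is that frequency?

8 Hz

fs/2 = 10 Hz.
48 Hz mod fs = 8 Hz.
8 Hz ≤ fs/2 = 10 Hz, appears at 8 Hz.
52 Hz mod fs = 12 Hz.
12 Hz > fs/2 = 10 Hz, folds to fs − 12 Hz = 8 Hz.
64 Hz mod fs = 4 Hz.
4 Hz ≤ fs/2 = 10 Hz, appears at 4 Hz.
48 Hz and 52 Hz both map to 8 Hz.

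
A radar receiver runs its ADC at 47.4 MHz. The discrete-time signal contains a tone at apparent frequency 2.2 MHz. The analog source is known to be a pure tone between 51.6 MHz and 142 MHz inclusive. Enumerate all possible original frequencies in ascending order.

Frequencies that alias to 2.2 MHz are k·fs ± 2.2 MHz for integer k ≥ 0.
k=0: 2.2 MHz.
k=1: 45.2 MHz, 49.6 MHz.
k=2: 92.6 MHz, 97 MHz.
k=3: 140 MHz, 144.4 MHz.
k=4: 187.4 MHz, 191.8 MHz.
Within [51.6 MHz, 142 MHz]: 92.6 MHz, 97 MHz, 140 MHz.

92.6 MHz, 97 MHz, 140 MHz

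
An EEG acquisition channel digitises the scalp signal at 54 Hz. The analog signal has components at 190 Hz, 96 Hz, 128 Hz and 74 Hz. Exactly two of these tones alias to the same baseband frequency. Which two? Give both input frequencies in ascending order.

74 Hz, 128 Hz

fs/2 = 27 Hz.
190 Hz mod fs = 28 Hz.
28 Hz > fs/2 = 27 Hz, folds to fs − 28 Hz = 26 Hz.
96 Hz mod fs = 42 Hz.
42 Hz > fs/2 = 27 Hz, folds to fs − 42 Hz = 12 Hz.
128 Hz mod fs = 20 Hz.
20 Hz ≤ fs/2 = 27 Hz, appears at 20 Hz.
74 Hz mod fs = 20 Hz.
20 Hz ≤ fs/2 = 27 Hz, appears at 20 Hz.
74 Hz and 128 Hz both map to 20 Hz.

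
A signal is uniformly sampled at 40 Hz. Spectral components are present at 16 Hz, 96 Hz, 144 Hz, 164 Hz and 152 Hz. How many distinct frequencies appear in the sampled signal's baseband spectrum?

3

fs/2 = 20 Hz.
16 Hz ≤ fs/2 = 20 Hz, passes unchanged.
96 Hz mod fs = 16 Hz.
16 Hz ≤ fs/2 = 20 Hz, appears at 16 Hz.
144 Hz mod fs = 24 Hz.
24 Hz > fs/2 = 20 Hz, folds to fs − 24 Hz = 16 Hz.
164 Hz mod fs = 4 Hz.
4 Hz ≤ fs/2 = 20 Hz, appears at 4 Hz.
152 Hz mod fs = 32 Hz.
32 Hz > fs/2 = 20 Hz, folds to fs − 32 Hz = 8 Hz.
Distinct values: {4 Hz, 8 Hz, 16 Hz} → 3.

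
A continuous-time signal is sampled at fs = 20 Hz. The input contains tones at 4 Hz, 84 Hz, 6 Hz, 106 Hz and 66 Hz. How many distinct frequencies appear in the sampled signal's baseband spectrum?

fs/2 = 10 Hz.
4 Hz ≤ fs/2 = 10 Hz, passes unchanged.
84 Hz mod fs = 4 Hz.
4 Hz ≤ fs/2 = 10 Hz, appears at 4 Hz.
6 Hz ≤ fs/2 = 10 Hz, passes unchanged.
106 Hz mod fs = 6 Hz.
6 Hz ≤ fs/2 = 10 Hz, appears at 6 Hz.
66 Hz mod fs = 6 Hz.
6 Hz ≤ fs/2 = 10 Hz, appears at 6 Hz.
Distinct values: {4 Hz, 6 Hz} → 2.

2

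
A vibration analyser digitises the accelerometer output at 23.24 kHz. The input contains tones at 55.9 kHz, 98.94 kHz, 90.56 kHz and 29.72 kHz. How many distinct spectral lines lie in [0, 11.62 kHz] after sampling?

fs/2 = 11.62 kHz.
55.9 kHz mod fs = 9.42 kHz.
9.42 kHz ≤ fs/2 = 11.62 kHz, appears at 9.42 kHz.
98.94 kHz mod fs = 5.98 kHz.
5.98 kHz ≤ fs/2 = 11.62 kHz, appears at 5.98 kHz.
90.56 kHz mod fs = 20.84 kHz.
20.84 kHz > fs/2 = 11.62 kHz, folds to fs − 20.84 kHz = 2.4 kHz.
29.72 kHz mod fs = 6.48 kHz.
6.48 kHz ≤ fs/2 = 11.62 kHz, appears at 6.48 kHz.
Distinct values: {2.4 kHz, 5.98 kHz, 6.48 kHz, 9.42 kHz} → 4.

4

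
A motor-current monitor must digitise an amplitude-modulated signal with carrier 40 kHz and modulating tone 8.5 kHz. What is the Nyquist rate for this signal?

97 kHz

AM sidebands sit at fc ± fm = 31.5 kHz and 48.5 kHz.
Highest-frequency component: 48.5 kHz.
Nyquist rate = 2 × 48.5 kHz = 97 kHz.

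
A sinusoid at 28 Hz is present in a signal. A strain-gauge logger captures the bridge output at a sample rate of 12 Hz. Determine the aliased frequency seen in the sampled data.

4 Hz

28 Hz mod fs = 4 Hz.
4 Hz ≤ fs/2 = 6 Hz, appears at 4 Hz.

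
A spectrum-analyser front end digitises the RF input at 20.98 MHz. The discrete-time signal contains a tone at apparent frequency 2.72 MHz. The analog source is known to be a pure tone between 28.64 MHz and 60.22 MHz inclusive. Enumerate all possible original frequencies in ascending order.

Frequencies that alias to 2.72 MHz are k·fs ± 2.72 MHz for integer k ≥ 0.
k=0: 2.72 MHz.
k=1: 18.26 MHz, 23.7 MHz.
k=2: 39.24 MHz, 44.68 MHz.
k=3: 60.22 MHz, 65.66 MHz.
k=4: 81.2 MHz, 86.64 MHz.
Within [28.64 MHz, 60.22 MHz]: 39.24 MHz, 44.68 MHz, 60.22 MHz.

39.24 MHz, 44.68 MHz, 60.22 MHz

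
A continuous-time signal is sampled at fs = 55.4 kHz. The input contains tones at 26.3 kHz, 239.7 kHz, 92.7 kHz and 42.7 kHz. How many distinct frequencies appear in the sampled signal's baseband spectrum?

3

fs/2 = 27.7 kHz.
26.3 kHz ≤ fs/2 = 27.7 kHz, passes unchanged.
239.7 kHz mod fs = 18.1 kHz.
18.1 kHz ≤ fs/2 = 27.7 kHz, appears at 18.1 kHz.
92.7 kHz mod fs = 37.3 kHz.
37.3 kHz > fs/2 = 27.7 kHz, folds to fs − 37.3 kHz = 18.1 kHz.
42.7 kHz > fs/2 = 27.7 kHz, folds to fs − 42.7 kHz = 12.7 kHz.
Distinct values: {12.7 kHz, 18.1 kHz, 26.3 kHz} → 3.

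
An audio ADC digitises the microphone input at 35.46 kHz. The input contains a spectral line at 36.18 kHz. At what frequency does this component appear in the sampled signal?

0.72 kHz

36.18 kHz mod fs = 0.72 kHz.
0.72 kHz ≤ fs/2 = 17.73 kHz, appears at 0.72 kHz.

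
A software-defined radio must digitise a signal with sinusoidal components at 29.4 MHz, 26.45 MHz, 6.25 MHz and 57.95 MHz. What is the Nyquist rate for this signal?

Highest-frequency component: 57.95 MHz.
Nyquist rate = 2 × 57.95 MHz = 115.9 MHz.

115.9 MHz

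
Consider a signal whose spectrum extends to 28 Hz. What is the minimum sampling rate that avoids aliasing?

56 Hz

Nyquist rate = 2 × 28 Hz = 56 Hz.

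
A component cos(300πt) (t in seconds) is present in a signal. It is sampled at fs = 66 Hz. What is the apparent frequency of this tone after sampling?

18 Hz

ω = 300π rad/s → f = ω/(2π) = 150 Hz.
150 Hz mod fs = 18 Hz.
18 Hz ≤ fs/2 = 33 Hz, appears at 18 Hz.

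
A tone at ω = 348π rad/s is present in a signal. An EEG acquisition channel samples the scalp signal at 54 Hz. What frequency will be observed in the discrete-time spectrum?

12 Hz

ω = 348π rad/s → f = ω/(2π) = 174 Hz.
174 Hz mod fs = 12 Hz.
12 Hz ≤ fs/2 = 27 Hz, appears at 12 Hz.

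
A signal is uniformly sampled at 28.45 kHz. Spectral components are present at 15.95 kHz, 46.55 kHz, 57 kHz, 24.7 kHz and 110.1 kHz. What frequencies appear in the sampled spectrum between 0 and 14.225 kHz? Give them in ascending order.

0.1 kHz, 3.7 kHz, 3.75 kHz, 10.35 kHz, 12.5 kHz

fs/2 = 14.225 kHz.
15.95 kHz > fs/2 = 14.225 kHz, folds to fs − 15.95 kHz = 12.5 kHz.
46.55 kHz mod fs = 18.1 kHz.
18.1 kHz > fs/2 = 14.225 kHz, folds to fs − 18.1 kHz = 10.35 kHz.
57 kHz mod fs = 0.1 kHz.
0.1 kHz ≤ fs/2 = 14.225 kHz, appears at 0.1 kHz.
24.7 kHz > fs/2 = 14.225 kHz, folds to fs − 24.7 kHz = 3.75 kHz.
110.1 kHz mod fs = 24.75 kHz.
24.75 kHz > fs/2 = 14.225 kHz, folds to fs − 24.75 kHz = 3.7 kHz.
Distinct values: {0.1 kHz, 3.7 kHz, 3.75 kHz, 10.35 kHz, 12.5 kHz}.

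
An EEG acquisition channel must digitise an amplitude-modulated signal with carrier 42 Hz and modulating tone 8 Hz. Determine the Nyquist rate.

100 Hz

AM sidebands sit at fc ± fm = 34 Hz and 50 Hz.
Highest-frequency component: 50 Hz.
Nyquist rate = 2 × 50 Hz = 100 Hz.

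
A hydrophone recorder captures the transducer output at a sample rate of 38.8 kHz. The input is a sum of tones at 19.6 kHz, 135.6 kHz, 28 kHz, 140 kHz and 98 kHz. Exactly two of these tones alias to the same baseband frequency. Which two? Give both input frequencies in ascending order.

fs/2 = 19.4 kHz.
19.6 kHz > fs/2 = 19.4 kHz, folds to fs − 19.6 kHz = 19.2 kHz.
135.6 kHz mod fs = 19.2 kHz.
19.2 kHz ≤ fs/2 = 19.4 kHz, appears at 19.2 kHz.
28 kHz > fs/2 = 19.4 kHz, folds to fs − 28 kHz = 10.8 kHz.
140 kHz mod fs = 23.6 kHz.
23.6 kHz > fs/2 = 19.4 kHz, folds to fs − 23.6 kHz = 15.2 kHz.
98 kHz mod fs = 20.4 kHz.
20.4 kHz > fs/2 = 19.4 kHz, folds to fs − 20.4 kHz = 18.4 kHz.
19.6 kHz and 135.6 kHz both map to 19.2 kHz.

19.6 kHz, 135.6 kHz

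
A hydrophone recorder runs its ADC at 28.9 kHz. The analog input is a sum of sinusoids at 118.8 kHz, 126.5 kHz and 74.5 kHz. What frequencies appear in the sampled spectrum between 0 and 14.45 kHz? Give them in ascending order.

fs/2 = 14.45 kHz.
118.8 kHz mod fs = 3.2 kHz.
3.2 kHz ≤ fs/2 = 14.45 kHz, appears at 3.2 kHz.
126.5 kHz mod fs = 10.9 kHz.
10.9 kHz ≤ fs/2 = 14.45 kHz, appears at 10.9 kHz.
74.5 kHz mod fs = 16.7 kHz.
16.7 kHz > fs/2 = 14.45 kHz, folds to fs − 16.7 kHz = 12.2 kHz.
Distinct values: {3.2 kHz, 10.9 kHz, 12.2 kHz}.

3.2 kHz, 10.9 kHz, 12.2 kHz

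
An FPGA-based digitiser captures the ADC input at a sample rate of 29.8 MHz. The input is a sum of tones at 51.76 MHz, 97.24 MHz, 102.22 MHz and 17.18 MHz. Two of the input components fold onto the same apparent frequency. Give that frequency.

fs/2 = 14.9 MHz.
51.76 MHz mod fs = 21.96 MHz.
21.96 MHz > fs/2 = 14.9 MHz, folds to fs − 21.96 MHz = 7.84 MHz.
97.24 MHz mod fs = 7.84 MHz.
7.84 MHz ≤ fs/2 = 14.9 MHz, appears at 7.84 MHz.
102.22 MHz mod fs = 12.82 MHz.
12.82 MHz ≤ fs/2 = 14.9 MHz, appears at 12.82 MHz.
17.18 MHz > fs/2 = 14.9 MHz, folds to fs − 17.18 MHz = 12.62 MHz.
51.76 MHz and 97.24 MHz both map to 7.84 MHz.

7.84 MHz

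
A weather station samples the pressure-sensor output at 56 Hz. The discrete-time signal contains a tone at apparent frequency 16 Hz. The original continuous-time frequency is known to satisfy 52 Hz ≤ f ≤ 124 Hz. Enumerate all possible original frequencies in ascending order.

Frequencies that alias to 16 Hz are k·fs ± 16 Hz for integer k ≥ 0.
k=0: 16 Hz.
k=1: 40 Hz, 72 Hz.
k=2: 96 Hz, 128 Hz.
k=3: 152 Hz, 184 Hz.
Within [52 Hz, 124 Hz]: 72 Hz, 96 Hz.

72 Hz, 96 Hz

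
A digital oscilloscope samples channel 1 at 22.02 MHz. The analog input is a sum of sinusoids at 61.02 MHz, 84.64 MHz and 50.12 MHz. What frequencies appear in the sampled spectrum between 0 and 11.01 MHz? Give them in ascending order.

fs/2 = 11.01 MHz.
61.02 MHz mod fs = 16.98 MHz.
16.98 MHz > fs/2 = 11.01 MHz, folds to fs − 16.98 MHz = 5.04 MHz.
84.64 MHz mod fs = 18.58 MHz.
18.58 MHz > fs/2 = 11.01 MHz, folds to fs − 18.58 MHz = 3.44 MHz.
50.12 MHz mod fs = 6.08 MHz.
6.08 MHz ≤ fs/2 = 11.01 MHz, appears at 6.08 MHz.
Distinct values: {3.44 MHz, 5.04 MHz, 6.08 MHz}.

3.44 MHz, 5.04 MHz, 6.08 MHz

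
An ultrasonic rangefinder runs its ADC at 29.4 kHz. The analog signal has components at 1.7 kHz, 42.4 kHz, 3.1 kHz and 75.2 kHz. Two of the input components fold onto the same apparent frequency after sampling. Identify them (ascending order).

fs/2 = 14.7 kHz.
1.7 kHz ≤ fs/2 = 14.7 kHz, passes unchanged.
42.4 kHz mod fs = 13 kHz.
13 kHz ≤ fs/2 = 14.7 kHz, appears at 13 kHz.
3.1 kHz ≤ fs/2 = 14.7 kHz, passes unchanged.
75.2 kHz mod fs = 16.4 kHz.
16.4 kHz > fs/2 = 14.7 kHz, folds to fs − 16.4 kHz = 13 kHz.
42.4 kHz and 75.2 kHz both map to 13 kHz.

42.4 kHz, 75.2 kHz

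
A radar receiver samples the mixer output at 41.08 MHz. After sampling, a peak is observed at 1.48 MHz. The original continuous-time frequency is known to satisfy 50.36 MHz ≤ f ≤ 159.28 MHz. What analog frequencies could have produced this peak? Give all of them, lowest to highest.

80.68 MHz, 83.64 MHz, 121.76 MHz, 124.72 MHz

Frequencies that alias to 1.48 MHz are k·fs ± 1.48 MHz for integer k ≥ 0.
k=0: 1.48 MHz.
k=1: 39.6 MHz, 42.56 MHz.
k=2: 80.68 MHz, 83.64 MHz.
k=3: 121.76 MHz, 124.72 MHz.
k=4: 162.84 MHz, 165.8 MHz.
Within [50.36 MHz, 159.28 MHz]: 80.68 MHz, 83.64 MHz, 121.76 MHz, 124.72 MHz.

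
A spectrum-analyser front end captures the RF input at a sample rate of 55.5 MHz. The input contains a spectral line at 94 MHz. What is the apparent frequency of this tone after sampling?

17 MHz

94 MHz mod fs = 38.5 MHz.
38.5 MHz > fs/2 = 27.75 MHz, folds to fs − 38.5 MHz = 17 MHz.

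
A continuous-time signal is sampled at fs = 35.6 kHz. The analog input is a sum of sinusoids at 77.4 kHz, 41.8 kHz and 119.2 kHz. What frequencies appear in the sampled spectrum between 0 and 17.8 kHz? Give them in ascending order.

fs/2 = 17.8 kHz.
77.4 kHz mod fs = 6.2 kHz.
6.2 kHz ≤ fs/2 = 17.8 kHz, appears at 6.2 kHz.
41.8 kHz mod fs = 6.2 kHz.
6.2 kHz ≤ fs/2 = 17.8 kHz, appears at 6.2 kHz.
119.2 kHz mod fs = 12.4 kHz.
12.4 kHz ≤ fs/2 = 17.8 kHz, appears at 12.4 kHz.
Distinct values: {6.2 kHz, 12.4 kHz}.

6.2 kHz, 12.4 kHz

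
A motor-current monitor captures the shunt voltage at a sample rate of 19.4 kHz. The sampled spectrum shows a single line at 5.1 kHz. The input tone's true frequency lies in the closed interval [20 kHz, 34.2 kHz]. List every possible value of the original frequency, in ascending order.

Frequencies that alias to 5.1 kHz are k·fs ± 5.1 kHz for integer k ≥ 0.
k=0: 5.1 kHz.
k=1: 14.3 kHz, 24.5 kHz.
k=2: 33.7 kHz, 43.9 kHz.
k=3: 53.1 kHz, 63.3 kHz.
Within [20 kHz, 34.2 kHz]: 24.5 kHz, 33.7 kHz.

24.5 kHz, 33.7 kHz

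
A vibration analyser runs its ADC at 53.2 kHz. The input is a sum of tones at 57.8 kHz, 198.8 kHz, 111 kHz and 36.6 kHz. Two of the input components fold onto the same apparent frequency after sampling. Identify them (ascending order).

57.8 kHz, 111 kHz

fs/2 = 26.6 kHz.
57.8 kHz mod fs = 4.6 kHz.
4.6 kHz ≤ fs/2 = 26.6 kHz, appears at 4.6 kHz.
198.8 kHz mod fs = 39.2 kHz.
39.2 kHz > fs/2 = 26.6 kHz, folds to fs − 39.2 kHz = 14 kHz.
111 kHz mod fs = 4.6 kHz.
4.6 kHz ≤ fs/2 = 26.6 kHz, appears at 4.6 kHz.
36.6 kHz > fs/2 = 26.6 kHz, folds to fs − 36.6 kHz = 16.6 kHz.
57.8 kHz and 111 kHz both map to 4.6 kHz.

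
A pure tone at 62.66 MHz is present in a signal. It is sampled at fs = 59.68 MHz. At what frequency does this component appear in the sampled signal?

62.66 MHz mod fs = 2.98 MHz.
2.98 MHz ≤ fs/2 = 29.84 MHz, appears at 2.98 MHz.

2.98 MHz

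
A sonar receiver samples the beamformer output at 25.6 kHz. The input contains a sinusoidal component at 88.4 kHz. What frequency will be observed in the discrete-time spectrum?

11.6 kHz

88.4 kHz mod fs = 11.6 kHz.
11.6 kHz ≤ fs/2 = 12.8 kHz, appears at 11.6 kHz.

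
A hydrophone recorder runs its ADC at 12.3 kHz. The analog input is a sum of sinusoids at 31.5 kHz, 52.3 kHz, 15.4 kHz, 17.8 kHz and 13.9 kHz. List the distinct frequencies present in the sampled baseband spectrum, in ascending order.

1.6 kHz, 3.1 kHz, 5.4 kHz, 5.5 kHz

fs/2 = 6.15 kHz.
31.5 kHz mod fs = 6.9 kHz.
6.9 kHz > fs/2 = 6.15 kHz, folds to fs − 6.9 kHz = 5.4 kHz.
52.3 kHz mod fs = 3.1 kHz.
3.1 kHz ≤ fs/2 = 6.15 kHz, appears at 3.1 kHz.
15.4 kHz mod fs = 3.1 kHz.
3.1 kHz ≤ fs/2 = 6.15 kHz, appears at 3.1 kHz.
17.8 kHz mod fs = 5.5 kHz.
5.5 kHz ≤ fs/2 = 6.15 kHz, appears at 5.5 kHz.
13.9 kHz mod fs = 1.6 kHz.
1.6 kHz ≤ fs/2 = 6.15 kHz, appears at 1.6 kHz.
Distinct values: {1.6 kHz, 3.1 kHz, 5.4 kHz, 5.5 kHz}.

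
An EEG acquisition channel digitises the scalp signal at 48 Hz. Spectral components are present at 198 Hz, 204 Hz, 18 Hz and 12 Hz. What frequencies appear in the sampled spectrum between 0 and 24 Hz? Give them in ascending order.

fs/2 = 24 Hz.
198 Hz mod fs = 6 Hz.
6 Hz ≤ fs/2 = 24 Hz, appears at 6 Hz.
204 Hz mod fs = 12 Hz.
12 Hz ≤ fs/2 = 24 Hz, appears at 12 Hz.
18 Hz ≤ fs/2 = 24 Hz, passes unchanged.
12 Hz ≤ fs/2 = 24 Hz, passes unchanged.
Distinct values: {6 Hz, 12 Hz, 18 Hz}.

6 Hz, 12 Hz, 18 Hz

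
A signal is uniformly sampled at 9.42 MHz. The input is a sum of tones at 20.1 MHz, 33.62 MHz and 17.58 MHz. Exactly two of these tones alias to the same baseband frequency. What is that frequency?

fs/2 = 4.71 MHz.
20.1 MHz mod fs = 1.26 MHz.
1.26 MHz ≤ fs/2 = 4.71 MHz, appears at 1.26 MHz.
33.62 MHz mod fs = 5.36 MHz.
5.36 MHz > fs/2 = 4.71 MHz, folds to fs − 5.36 MHz = 4.06 MHz.
17.58 MHz mod fs = 8.16 MHz.
8.16 MHz > fs/2 = 4.71 MHz, folds to fs − 8.16 MHz = 1.26 MHz.
17.58 MHz and 20.1 MHz both map to 1.26 MHz.

1.26 MHz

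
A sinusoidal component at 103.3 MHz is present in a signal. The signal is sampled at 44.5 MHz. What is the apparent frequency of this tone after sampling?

103.3 MHz mod fs = 14.3 MHz.
14.3 MHz ≤ fs/2 = 22.25 MHz, appears at 14.3 MHz.

14.3 MHz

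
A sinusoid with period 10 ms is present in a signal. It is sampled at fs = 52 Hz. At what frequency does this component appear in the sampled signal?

T = 10 ms → f = 1/T = 100 Hz.
100 Hz mod fs = 48 Hz.
48 Hz > fs/2 = 26 Hz, folds to fs − 48 Hz = 4 Hz.

4 Hz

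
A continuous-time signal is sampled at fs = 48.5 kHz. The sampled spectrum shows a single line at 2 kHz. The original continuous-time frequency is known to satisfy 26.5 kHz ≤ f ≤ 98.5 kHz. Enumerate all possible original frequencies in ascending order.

Frequencies that alias to 2 kHz are k·fs ± 2 kHz for integer k ≥ 0.
k=0: 2 kHz.
k=1: 46.5 kHz, 50.5 kHz.
k=2: 95 kHz, 99 kHz.
k=3: 143.5 kHz, 147.5 kHz.
Within [26.5 kHz, 98.5 kHz]: 46.5 kHz, 50.5 kHz, 95 kHz.

46.5 kHz, 50.5 kHz, 95 kHz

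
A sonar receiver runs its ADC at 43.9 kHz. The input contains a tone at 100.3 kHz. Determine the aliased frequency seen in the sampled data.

100.3 kHz mod fs = 12.5 kHz.
12.5 kHz ≤ fs/2 = 21.95 kHz, appears at 12.5 kHz.

12.5 kHz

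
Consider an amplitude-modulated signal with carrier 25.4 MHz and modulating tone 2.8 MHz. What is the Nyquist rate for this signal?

AM sidebands sit at fc ± fm = 22.6 MHz and 28.2 MHz.
Highest-frequency component: 28.2 MHz.
Nyquist rate = 2 × 28.2 MHz = 56.4 MHz.

56.4 MHz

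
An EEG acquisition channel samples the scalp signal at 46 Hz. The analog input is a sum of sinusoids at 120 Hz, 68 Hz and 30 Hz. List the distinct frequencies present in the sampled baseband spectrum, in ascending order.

16 Hz, 18 Hz, 22 Hz

fs/2 = 23 Hz.
120 Hz mod fs = 28 Hz.
28 Hz > fs/2 = 23 Hz, folds to fs − 28 Hz = 18 Hz.
68 Hz mod fs = 22 Hz.
22 Hz ≤ fs/2 = 23 Hz, appears at 22 Hz.
30 Hz > fs/2 = 23 Hz, folds to fs − 30 Hz = 16 Hz.
Distinct values: {16 Hz, 18 Hz, 22 Hz}.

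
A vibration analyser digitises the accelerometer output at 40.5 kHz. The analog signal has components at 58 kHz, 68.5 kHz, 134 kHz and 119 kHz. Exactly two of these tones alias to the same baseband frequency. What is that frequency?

fs/2 = 20.25 kHz.
58 kHz mod fs = 17.5 kHz.
17.5 kHz ≤ fs/2 = 20.25 kHz, appears at 17.5 kHz.
68.5 kHz mod fs = 28 kHz.
28 kHz > fs/2 = 20.25 kHz, folds to fs − 28 kHz = 12.5 kHz.
134 kHz mod fs = 12.5 kHz.
12.5 kHz ≤ fs/2 = 20.25 kHz, appears at 12.5 kHz.
119 kHz mod fs = 38 kHz.
38 kHz > fs/2 = 20.25 kHz, folds to fs − 38 kHz = 2.5 kHz.
68.5 kHz and 134 kHz both map to 12.5 kHz.

12.5 kHz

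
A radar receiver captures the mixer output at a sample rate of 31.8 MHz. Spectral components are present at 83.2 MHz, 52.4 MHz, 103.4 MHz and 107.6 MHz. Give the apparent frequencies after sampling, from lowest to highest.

fs/2 = 15.9 MHz.
83.2 MHz mod fs = 19.6 MHz.
19.6 MHz > fs/2 = 15.9 MHz, folds to fs − 19.6 MHz = 12.2 MHz.
52.4 MHz mod fs = 20.6 MHz.
20.6 MHz > fs/2 = 15.9 MHz, folds to fs − 20.6 MHz = 11.2 MHz.
103.4 MHz mod fs = 8 MHz.
8 MHz ≤ fs/2 = 15.9 MHz, appears at 8 MHz.
107.6 MHz mod fs = 12.2 MHz.
12.2 MHz ≤ fs/2 = 15.9 MHz, appears at 12.2 MHz.
Distinct values: {8 MHz, 11.2 MHz, 12.2 MHz}.

8 MHz, 11.2 MHz, 12.2 MHz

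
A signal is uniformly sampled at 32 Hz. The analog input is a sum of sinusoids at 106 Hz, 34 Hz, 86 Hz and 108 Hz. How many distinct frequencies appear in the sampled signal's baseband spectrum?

fs/2 = 16 Hz.
106 Hz mod fs = 10 Hz.
10 Hz ≤ fs/2 = 16 Hz, appears at 10 Hz.
34 Hz mod fs = 2 Hz.
2 Hz ≤ fs/2 = 16 Hz, appears at 2 Hz.
86 Hz mod fs = 22 Hz.
22 Hz > fs/2 = 16 Hz, folds to fs − 22 Hz = 10 Hz.
108 Hz mod fs = 12 Hz.
12 Hz ≤ fs/2 = 16 Hz, appears at 12 Hz.
Distinct values: {2 Hz, 10 Hz, 12 Hz} → 3.

3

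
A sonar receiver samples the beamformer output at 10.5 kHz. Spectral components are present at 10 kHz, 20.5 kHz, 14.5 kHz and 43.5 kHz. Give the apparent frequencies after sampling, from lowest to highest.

0.5 kHz, 1.5 kHz, 4 kHz

fs/2 = 5.25 kHz.
10 kHz > fs/2 = 5.25 kHz, folds to fs − 10 kHz = 0.5 kHz.
20.5 kHz mod fs = 10 kHz.
10 kHz > fs/2 = 5.25 kHz, folds to fs − 10 kHz = 0.5 kHz.
14.5 kHz mod fs = 4 kHz.
4 kHz ≤ fs/2 = 5.25 kHz, appears at 4 kHz.
43.5 kHz mod fs = 1.5 kHz.
1.5 kHz ≤ fs/2 = 5.25 kHz, appears at 1.5 kHz.
Distinct values: {0.5 kHz, 1.5 kHz, 4 kHz}.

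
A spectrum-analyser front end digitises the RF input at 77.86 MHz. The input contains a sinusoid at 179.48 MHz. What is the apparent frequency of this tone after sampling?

23.76 MHz

179.48 MHz mod fs = 23.76 MHz.
23.76 MHz ≤ fs/2 = 38.93 MHz, appears at 23.76 MHz.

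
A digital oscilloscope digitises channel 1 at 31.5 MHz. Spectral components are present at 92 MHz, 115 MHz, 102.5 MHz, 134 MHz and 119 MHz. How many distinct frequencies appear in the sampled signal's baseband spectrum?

fs/2 = 15.75 MHz.
92 MHz mod fs = 29 MHz.
29 MHz > fs/2 = 15.75 MHz, folds to fs − 29 MHz = 2.5 MHz.
115 MHz mod fs = 20.5 MHz.
20.5 MHz > fs/2 = 15.75 MHz, folds to fs − 20.5 MHz = 11 MHz.
102.5 MHz mod fs = 8 MHz.
8 MHz ≤ fs/2 = 15.75 MHz, appears at 8 MHz.
134 MHz mod fs = 8 MHz.
8 MHz ≤ fs/2 = 15.75 MHz, appears at 8 MHz.
119 MHz mod fs = 24.5 MHz.
24.5 MHz > fs/2 = 15.75 MHz, folds to fs − 24.5 MHz = 7 MHz.
Distinct values: {2.5 MHz, 7 MHz, 8 MHz, 11 MHz} → 4.

4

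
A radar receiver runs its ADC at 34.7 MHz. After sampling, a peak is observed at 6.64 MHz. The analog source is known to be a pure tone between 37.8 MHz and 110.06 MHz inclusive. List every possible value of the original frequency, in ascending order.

Frequencies that alias to 6.64 MHz are k·fs ± 6.64 MHz for integer k ≥ 0.
k=0: 6.64 MHz.
k=1: 28.06 MHz, 41.34 MHz.
k=2: 62.76 MHz, 76.04 MHz.
k=3: 97.46 MHz, 110.74 MHz.
k=4: 132.16 MHz, 145.44 MHz.
Within [37.8 MHz, 110.06 MHz]: 41.34 MHz, 62.76 MHz, 76.04 MHz, 97.46 MHz.

41.34 MHz, 62.76 MHz, 76.04 MHz, 97.46 MHz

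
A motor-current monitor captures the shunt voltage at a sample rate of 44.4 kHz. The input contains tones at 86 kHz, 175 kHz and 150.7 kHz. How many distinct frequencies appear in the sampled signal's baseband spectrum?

3

fs/2 = 22.2 kHz.
86 kHz mod fs = 41.6 kHz.
41.6 kHz > fs/2 = 22.2 kHz, folds to fs − 41.6 kHz = 2.8 kHz.
175 kHz mod fs = 41.8 kHz.
41.8 kHz > fs/2 = 22.2 kHz, folds to fs − 41.8 kHz = 2.6 kHz.
150.7 kHz mod fs = 17.5 kHz.
17.5 kHz ≤ fs/2 = 22.2 kHz, appears at 17.5 kHz.
Distinct values: {2.6 kHz, 2.8 kHz, 17.5 kHz} → 3.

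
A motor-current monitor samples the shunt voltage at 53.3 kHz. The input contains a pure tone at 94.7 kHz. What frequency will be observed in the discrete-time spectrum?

94.7 kHz mod fs = 41.4 kHz.
41.4 kHz > fs/2 = 26.65 kHz, folds to fs − 41.4 kHz = 11.9 kHz.

11.9 kHz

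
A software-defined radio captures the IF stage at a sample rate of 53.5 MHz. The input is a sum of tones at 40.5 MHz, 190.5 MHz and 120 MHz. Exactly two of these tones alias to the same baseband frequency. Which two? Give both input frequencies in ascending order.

40.5 MHz, 120 MHz

fs/2 = 26.75 MHz.
40.5 MHz > fs/2 = 26.75 MHz, folds to fs − 40.5 MHz = 13 MHz.
190.5 MHz mod fs = 30 MHz.
30 MHz > fs/2 = 26.75 MHz, folds to fs − 30 MHz = 23.5 MHz.
120 MHz mod fs = 13 MHz.
13 MHz ≤ fs/2 = 26.75 MHz, appears at 13 MHz.
40.5 MHz and 120 MHz both map to 13 MHz.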